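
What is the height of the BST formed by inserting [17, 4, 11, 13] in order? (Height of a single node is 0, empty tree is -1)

Insertion order: [17, 4, 11, 13]
Tree (level-order array): [17, 4, None, None, 11, None, 13]
Compute height bottom-up (empty subtree = -1):
  height(13) = 1 + max(-1, -1) = 0
  height(11) = 1 + max(-1, 0) = 1
  height(4) = 1 + max(-1, 1) = 2
  height(17) = 1 + max(2, -1) = 3
Height = 3


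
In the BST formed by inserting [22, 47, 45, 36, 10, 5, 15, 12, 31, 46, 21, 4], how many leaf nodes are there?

Tree built from: [22, 47, 45, 36, 10, 5, 15, 12, 31, 46, 21, 4]
Tree (level-order array): [22, 10, 47, 5, 15, 45, None, 4, None, 12, 21, 36, 46, None, None, None, None, None, None, 31]
Rule: A leaf has 0 children.
Per-node child counts:
  node 22: 2 child(ren)
  node 10: 2 child(ren)
  node 5: 1 child(ren)
  node 4: 0 child(ren)
  node 15: 2 child(ren)
  node 12: 0 child(ren)
  node 21: 0 child(ren)
  node 47: 1 child(ren)
  node 45: 2 child(ren)
  node 36: 1 child(ren)
  node 31: 0 child(ren)
  node 46: 0 child(ren)
Matching nodes: [4, 12, 21, 31, 46]
Count of leaf nodes: 5


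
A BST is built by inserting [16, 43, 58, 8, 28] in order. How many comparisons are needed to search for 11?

Search path for 11: 16 -> 8
Found: False
Comparisons: 2


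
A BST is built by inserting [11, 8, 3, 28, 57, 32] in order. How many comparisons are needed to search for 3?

Search path for 3: 11 -> 8 -> 3
Found: True
Comparisons: 3


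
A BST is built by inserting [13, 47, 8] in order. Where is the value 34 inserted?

Starting tree (level order): [13, 8, 47]
Insertion path: 13 -> 47
Result: insert 34 as left child of 47
Final tree (level order): [13, 8, 47, None, None, 34]


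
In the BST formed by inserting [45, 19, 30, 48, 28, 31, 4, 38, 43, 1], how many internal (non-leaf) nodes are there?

Tree built from: [45, 19, 30, 48, 28, 31, 4, 38, 43, 1]
Tree (level-order array): [45, 19, 48, 4, 30, None, None, 1, None, 28, 31, None, None, None, None, None, 38, None, 43]
Rule: An internal node has at least one child.
Per-node child counts:
  node 45: 2 child(ren)
  node 19: 2 child(ren)
  node 4: 1 child(ren)
  node 1: 0 child(ren)
  node 30: 2 child(ren)
  node 28: 0 child(ren)
  node 31: 1 child(ren)
  node 38: 1 child(ren)
  node 43: 0 child(ren)
  node 48: 0 child(ren)
Matching nodes: [45, 19, 4, 30, 31, 38]
Count of internal (non-leaf) nodes: 6


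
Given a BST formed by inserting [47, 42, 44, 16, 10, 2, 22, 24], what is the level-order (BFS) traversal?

Tree insertion order: [47, 42, 44, 16, 10, 2, 22, 24]
Tree (level-order array): [47, 42, None, 16, 44, 10, 22, None, None, 2, None, None, 24]
BFS from the root, enqueuing left then right child of each popped node:
  queue [47] -> pop 47, enqueue [42], visited so far: [47]
  queue [42] -> pop 42, enqueue [16, 44], visited so far: [47, 42]
  queue [16, 44] -> pop 16, enqueue [10, 22], visited so far: [47, 42, 16]
  queue [44, 10, 22] -> pop 44, enqueue [none], visited so far: [47, 42, 16, 44]
  queue [10, 22] -> pop 10, enqueue [2], visited so far: [47, 42, 16, 44, 10]
  queue [22, 2] -> pop 22, enqueue [24], visited so far: [47, 42, 16, 44, 10, 22]
  queue [2, 24] -> pop 2, enqueue [none], visited so far: [47, 42, 16, 44, 10, 22, 2]
  queue [24] -> pop 24, enqueue [none], visited so far: [47, 42, 16, 44, 10, 22, 2, 24]
Result: [47, 42, 16, 44, 10, 22, 2, 24]


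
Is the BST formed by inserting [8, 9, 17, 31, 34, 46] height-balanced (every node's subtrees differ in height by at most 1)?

Tree (level-order array): [8, None, 9, None, 17, None, 31, None, 34, None, 46]
Definition: a tree is height-balanced if, at every node, |h(left) - h(right)| <= 1 (empty subtree has height -1).
Bottom-up per-node check:
  node 46: h_left=-1, h_right=-1, diff=0 [OK], height=0
  node 34: h_left=-1, h_right=0, diff=1 [OK], height=1
  node 31: h_left=-1, h_right=1, diff=2 [FAIL (|-1-1|=2 > 1)], height=2
  node 17: h_left=-1, h_right=2, diff=3 [FAIL (|-1-2|=3 > 1)], height=3
  node 9: h_left=-1, h_right=3, diff=4 [FAIL (|-1-3|=4 > 1)], height=4
  node 8: h_left=-1, h_right=4, diff=5 [FAIL (|-1-4|=5 > 1)], height=5
Node 31 violates the condition: |-1 - 1| = 2 > 1.
Result: Not balanced


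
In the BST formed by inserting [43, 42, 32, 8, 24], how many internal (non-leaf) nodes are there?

Tree built from: [43, 42, 32, 8, 24]
Tree (level-order array): [43, 42, None, 32, None, 8, None, None, 24]
Rule: An internal node has at least one child.
Per-node child counts:
  node 43: 1 child(ren)
  node 42: 1 child(ren)
  node 32: 1 child(ren)
  node 8: 1 child(ren)
  node 24: 0 child(ren)
Matching nodes: [43, 42, 32, 8]
Count of internal (non-leaf) nodes: 4


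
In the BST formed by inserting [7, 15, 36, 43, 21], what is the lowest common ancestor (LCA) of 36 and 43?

Tree insertion order: [7, 15, 36, 43, 21]
Tree (level-order array): [7, None, 15, None, 36, 21, 43]
In a BST, the LCA of p=36, q=43 is the first node v on the
root-to-leaf path with p <= v <= q (go left if both < v, right if both > v).
Walk from root:
  at 7: both 36 and 43 > 7, go right
  at 15: both 36 and 43 > 15, go right
  at 36: 36 <= 36 <= 43, this is the LCA
LCA = 36


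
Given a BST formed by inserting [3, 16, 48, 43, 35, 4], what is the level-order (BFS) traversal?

Tree insertion order: [3, 16, 48, 43, 35, 4]
Tree (level-order array): [3, None, 16, 4, 48, None, None, 43, None, 35]
BFS from the root, enqueuing left then right child of each popped node:
  queue [3] -> pop 3, enqueue [16], visited so far: [3]
  queue [16] -> pop 16, enqueue [4, 48], visited so far: [3, 16]
  queue [4, 48] -> pop 4, enqueue [none], visited so far: [3, 16, 4]
  queue [48] -> pop 48, enqueue [43], visited so far: [3, 16, 4, 48]
  queue [43] -> pop 43, enqueue [35], visited so far: [3, 16, 4, 48, 43]
  queue [35] -> pop 35, enqueue [none], visited so far: [3, 16, 4, 48, 43, 35]
Result: [3, 16, 4, 48, 43, 35]


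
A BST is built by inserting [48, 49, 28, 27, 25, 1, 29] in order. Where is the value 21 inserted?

Starting tree (level order): [48, 28, 49, 27, 29, None, None, 25, None, None, None, 1]
Insertion path: 48 -> 28 -> 27 -> 25 -> 1
Result: insert 21 as right child of 1
Final tree (level order): [48, 28, 49, 27, 29, None, None, 25, None, None, None, 1, None, None, 21]


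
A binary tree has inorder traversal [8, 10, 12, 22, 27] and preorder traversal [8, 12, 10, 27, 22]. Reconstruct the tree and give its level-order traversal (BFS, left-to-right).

Inorder:  [8, 10, 12, 22, 27]
Preorder: [8, 12, 10, 27, 22]
Algorithm: preorder visits root first, so consume preorder in order;
for each root, split the current inorder slice at that value into
left-subtree inorder and right-subtree inorder, then recurse.
Recursive splits:
  root=8; inorder splits into left=[], right=[10, 12, 22, 27]
  root=12; inorder splits into left=[10], right=[22, 27]
  root=10; inorder splits into left=[], right=[]
  root=27; inorder splits into left=[22], right=[]
  root=22; inorder splits into left=[], right=[]
Reconstructed level-order: [8, 12, 10, 27, 22]


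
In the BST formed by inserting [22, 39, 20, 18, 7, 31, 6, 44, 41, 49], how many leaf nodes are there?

Tree built from: [22, 39, 20, 18, 7, 31, 6, 44, 41, 49]
Tree (level-order array): [22, 20, 39, 18, None, 31, 44, 7, None, None, None, 41, 49, 6]
Rule: A leaf has 0 children.
Per-node child counts:
  node 22: 2 child(ren)
  node 20: 1 child(ren)
  node 18: 1 child(ren)
  node 7: 1 child(ren)
  node 6: 0 child(ren)
  node 39: 2 child(ren)
  node 31: 0 child(ren)
  node 44: 2 child(ren)
  node 41: 0 child(ren)
  node 49: 0 child(ren)
Matching nodes: [6, 31, 41, 49]
Count of leaf nodes: 4


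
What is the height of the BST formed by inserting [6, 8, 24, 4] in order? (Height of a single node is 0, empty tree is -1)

Insertion order: [6, 8, 24, 4]
Tree (level-order array): [6, 4, 8, None, None, None, 24]
Compute height bottom-up (empty subtree = -1):
  height(4) = 1 + max(-1, -1) = 0
  height(24) = 1 + max(-1, -1) = 0
  height(8) = 1 + max(-1, 0) = 1
  height(6) = 1 + max(0, 1) = 2
Height = 2


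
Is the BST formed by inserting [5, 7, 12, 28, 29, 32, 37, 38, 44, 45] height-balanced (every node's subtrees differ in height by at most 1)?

Tree (level-order array): [5, None, 7, None, 12, None, 28, None, 29, None, 32, None, 37, None, 38, None, 44, None, 45]
Definition: a tree is height-balanced if, at every node, |h(left) - h(right)| <= 1 (empty subtree has height -1).
Bottom-up per-node check:
  node 45: h_left=-1, h_right=-1, diff=0 [OK], height=0
  node 44: h_left=-1, h_right=0, diff=1 [OK], height=1
  node 38: h_left=-1, h_right=1, diff=2 [FAIL (|-1-1|=2 > 1)], height=2
  node 37: h_left=-1, h_right=2, diff=3 [FAIL (|-1-2|=3 > 1)], height=3
  node 32: h_left=-1, h_right=3, diff=4 [FAIL (|-1-3|=4 > 1)], height=4
  node 29: h_left=-1, h_right=4, diff=5 [FAIL (|-1-4|=5 > 1)], height=5
  node 28: h_left=-1, h_right=5, diff=6 [FAIL (|-1-5|=6 > 1)], height=6
  node 12: h_left=-1, h_right=6, diff=7 [FAIL (|-1-6|=7 > 1)], height=7
  node 7: h_left=-1, h_right=7, diff=8 [FAIL (|-1-7|=8 > 1)], height=8
  node 5: h_left=-1, h_right=8, diff=9 [FAIL (|-1-8|=9 > 1)], height=9
Node 38 violates the condition: |-1 - 1| = 2 > 1.
Result: Not balanced


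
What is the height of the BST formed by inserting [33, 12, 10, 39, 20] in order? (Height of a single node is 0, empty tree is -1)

Insertion order: [33, 12, 10, 39, 20]
Tree (level-order array): [33, 12, 39, 10, 20]
Compute height bottom-up (empty subtree = -1):
  height(10) = 1 + max(-1, -1) = 0
  height(20) = 1 + max(-1, -1) = 0
  height(12) = 1 + max(0, 0) = 1
  height(39) = 1 + max(-1, -1) = 0
  height(33) = 1 + max(1, 0) = 2
Height = 2


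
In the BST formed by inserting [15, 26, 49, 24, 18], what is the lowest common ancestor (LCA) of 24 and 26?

Tree insertion order: [15, 26, 49, 24, 18]
Tree (level-order array): [15, None, 26, 24, 49, 18]
In a BST, the LCA of p=24, q=26 is the first node v on the
root-to-leaf path with p <= v <= q (go left if both < v, right if both > v).
Walk from root:
  at 15: both 24 and 26 > 15, go right
  at 26: 24 <= 26 <= 26, this is the LCA
LCA = 26


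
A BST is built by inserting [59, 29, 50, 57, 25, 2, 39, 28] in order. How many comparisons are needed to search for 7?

Search path for 7: 59 -> 29 -> 25 -> 2
Found: False
Comparisons: 4


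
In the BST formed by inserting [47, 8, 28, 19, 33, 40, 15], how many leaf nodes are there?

Tree built from: [47, 8, 28, 19, 33, 40, 15]
Tree (level-order array): [47, 8, None, None, 28, 19, 33, 15, None, None, 40]
Rule: A leaf has 0 children.
Per-node child counts:
  node 47: 1 child(ren)
  node 8: 1 child(ren)
  node 28: 2 child(ren)
  node 19: 1 child(ren)
  node 15: 0 child(ren)
  node 33: 1 child(ren)
  node 40: 0 child(ren)
Matching nodes: [15, 40]
Count of leaf nodes: 2


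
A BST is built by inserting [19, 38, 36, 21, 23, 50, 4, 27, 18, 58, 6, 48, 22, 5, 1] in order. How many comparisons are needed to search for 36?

Search path for 36: 19 -> 38 -> 36
Found: True
Comparisons: 3


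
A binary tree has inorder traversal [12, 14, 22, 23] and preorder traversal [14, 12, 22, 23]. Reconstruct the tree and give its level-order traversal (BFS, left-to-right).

Inorder:  [12, 14, 22, 23]
Preorder: [14, 12, 22, 23]
Algorithm: preorder visits root first, so consume preorder in order;
for each root, split the current inorder slice at that value into
left-subtree inorder and right-subtree inorder, then recurse.
Recursive splits:
  root=14; inorder splits into left=[12], right=[22, 23]
  root=12; inorder splits into left=[], right=[]
  root=22; inorder splits into left=[], right=[23]
  root=23; inorder splits into left=[], right=[]
Reconstructed level-order: [14, 12, 22, 23]


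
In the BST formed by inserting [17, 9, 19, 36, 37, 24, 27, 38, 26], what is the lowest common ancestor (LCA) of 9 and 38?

Tree insertion order: [17, 9, 19, 36, 37, 24, 27, 38, 26]
Tree (level-order array): [17, 9, 19, None, None, None, 36, 24, 37, None, 27, None, 38, 26]
In a BST, the LCA of p=9, q=38 is the first node v on the
root-to-leaf path with p <= v <= q (go left if both < v, right if both > v).
Walk from root:
  at 17: 9 <= 17 <= 38, this is the LCA
LCA = 17


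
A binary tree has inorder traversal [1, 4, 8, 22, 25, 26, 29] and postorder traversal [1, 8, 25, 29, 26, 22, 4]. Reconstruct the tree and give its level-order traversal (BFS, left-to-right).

Inorder:   [1, 4, 8, 22, 25, 26, 29]
Postorder: [1, 8, 25, 29, 26, 22, 4]
Algorithm: postorder visits root last, so walk postorder right-to-left;
each value is the root of the current inorder slice — split it at that
value, recurse on the right subtree first, then the left.
Recursive splits:
  root=4; inorder splits into left=[1], right=[8, 22, 25, 26, 29]
  root=22; inorder splits into left=[8], right=[25, 26, 29]
  root=26; inorder splits into left=[25], right=[29]
  root=29; inorder splits into left=[], right=[]
  root=25; inorder splits into left=[], right=[]
  root=8; inorder splits into left=[], right=[]
  root=1; inorder splits into left=[], right=[]
Reconstructed level-order: [4, 1, 22, 8, 26, 25, 29]


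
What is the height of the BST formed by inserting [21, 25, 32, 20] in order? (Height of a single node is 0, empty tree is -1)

Insertion order: [21, 25, 32, 20]
Tree (level-order array): [21, 20, 25, None, None, None, 32]
Compute height bottom-up (empty subtree = -1):
  height(20) = 1 + max(-1, -1) = 0
  height(32) = 1 + max(-1, -1) = 0
  height(25) = 1 + max(-1, 0) = 1
  height(21) = 1 + max(0, 1) = 2
Height = 2


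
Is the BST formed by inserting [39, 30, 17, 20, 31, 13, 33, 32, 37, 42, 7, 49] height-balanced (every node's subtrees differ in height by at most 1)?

Tree (level-order array): [39, 30, 42, 17, 31, None, 49, 13, 20, None, 33, None, None, 7, None, None, None, 32, 37]
Definition: a tree is height-balanced if, at every node, |h(left) - h(right)| <= 1 (empty subtree has height -1).
Bottom-up per-node check:
  node 7: h_left=-1, h_right=-1, diff=0 [OK], height=0
  node 13: h_left=0, h_right=-1, diff=1 [OK], height=1
  node 20: h_left=-1, h_right=-1, diff=0 [OK], height=0
  node 17: h_left=1, h_right=0, diff=1 [OK], height=2
  node 32: h_left=-1, h_right=-1, diff=0 [OK], height=0
  node 37: h_left=-1, h_right=-1, diff=0 [OK], height=0
  node 33: h_left=0, h_right=0, diff=0 [OK], height=1
  node 31: h_left=-1, h_right=1, diff=2 [FAIL (|-1-1|=2 > 1)], height=2
  node 30: h_left=2, h_right=2, diff=0 [OK], height=3
  node 49: h_left=-1, h_right=-1, diff=0 [OK], height=0
  node 42: h_left=-1, h_right=0, diff=1 [OK], height=1
  node 39: h_left=3, h_right=1, diff=2 [FAIL (|3-1|=2 > 1)], height=4
Node 31 violates the condition: |-1 - 1| = 2 > 1.
Result: Not balanced


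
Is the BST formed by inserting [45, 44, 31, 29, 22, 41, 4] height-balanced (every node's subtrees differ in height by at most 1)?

Tree (level-order array): [45, 44, None, 31, None, 29, 41, 22, None, None, None, 4]
Definition: a tree is height-balanced if, at every node, |h(left) - h(right)| <= 1 (empty subtree has height -1).
Bottom-up per-node check:
  node 4: h_left=-1, h_right=-1, diff=0 [OK], height=0
  node 22: h_left=0, h_right=-1, diff=1 [OK], height=1
  node 29: h_left=1, h_right=-1, diff=2 [FAIL (|1--1|=2 > 1)], height=2
  node 41: h_left=-1, h_right=-1, diff=0 [OK], height=0
  node 31: h_left=2, h_right=0, diff=2 [FAIL (|2-0|=2 > 1)], height=3
  node 44: h_left=3, h_right=-1, diff=4 [FAIL (|3--1|=4 > 1)], height=4
  node 45: h_left=4, h_right=-1, diff=5 [FAIL (|4--1|=5 > 1)], height=5
Node 29 violates the condition: |1 - -1| = 2 > 1.
Result: Not balanced


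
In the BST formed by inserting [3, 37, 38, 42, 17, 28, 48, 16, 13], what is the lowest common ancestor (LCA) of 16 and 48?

Tree insertion order: [3, 37, 38, 42, 17, 28, 48, 16, 13]
Tree (level-order array): [3, None, 37, 17, 38, 16, 28, None, 42, 13, None, None, None, None, 48]
In a BST, the LCA of p=16, q=48 is the first node v on the
root-to-leaf path with p <= v <= q (go left if both < v, right if both > v).
Walk from root:
  at 3: both 16 and 48 > 3, go right
  at 37: 16 <= 37 <= 48, this is the LCA
LCA = 37


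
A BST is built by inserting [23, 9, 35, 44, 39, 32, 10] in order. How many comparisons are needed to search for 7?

Search path for 7: 23 -> 9
Found: False
Comparisons: 2


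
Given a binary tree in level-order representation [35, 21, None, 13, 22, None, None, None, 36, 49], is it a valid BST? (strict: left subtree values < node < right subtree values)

Level-order array: [35, 21, None, 13, 22, None, None, None, 36, 49]
Validate using subtree bounds (lo, hi): at each node, require lo < value < hi,
then recurse left with hi=value and right with lo=value.
Preorder trace (stopping at first violation):
  at node 35 with bounds (-inf, +inf): OK
  at node 21 with bounds (-inf, 35): OK
  at node 13 with bounds (-inf, 21): OK
  at node 22 with bounds (21, 35): OK
  at node 36 with bounds (22, 35): VIOLATION
Node 36 violates its bound: not (22 < 36 < 35).
Result: Not a valid BST


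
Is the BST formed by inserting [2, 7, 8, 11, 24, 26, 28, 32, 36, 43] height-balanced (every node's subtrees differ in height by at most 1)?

Tree (level-order array): [2, None, 7, None, 8, None, 11, None, 24, None, 26, None, 28, None, 32, None, 36, None, 43]
Definition: a tree is height-balanced if, at every node, |h(left) - h(right)| <= 1 (empty subtree has height -1).
Bottom-up per-node check:
  node 43: h_left=-1, h_right=-1, diff=0 [OK], height=0
  node 36: h_left=-1, h_right=0, diff=1 [OK], height=1
  node 32: h_left=-1, h_right=1, diff=2 [FAIL (|-1-1|=2 > 1)], height=2
  node 28: h_left=-1, h_right=2, diff=3 [FAIL (|-1-2|=3 > 1)], height=3
  node 26: h_left=-1, h_right=3, diff=4 [FAIL (|-1-3|=4 > 1)], height=4
  node 24: h_left=-1, h_right=4, diff=5 [FAIL (|-1-4|=5 > 1)], height=5
  node 11: h_left=-1, h_right=5, diff=6 [FAIL (|-1-5|=6 > 1)], height=6
  node 8: h_left=-1, h_right=6, diff=7 [FAIL (|-1-6|=7 > 1)], height=7
  node 7: h_left=-1, h_right=7, diff=8 [FAIL (|-1-7|=8 > 1)], height=8
  node 2: h_left=-1, h_right=8, diff=9 [FAIL (|-1-8|=9 > 1)], height=9
Node 32 violates the condition: |-1 - 1| = 2 > 1.
Result: Not balanced


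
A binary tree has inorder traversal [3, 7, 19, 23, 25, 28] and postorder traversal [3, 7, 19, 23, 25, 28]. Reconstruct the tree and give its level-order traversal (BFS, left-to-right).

Inorder:   [3, 7, 19, 23, 25, 28]
Postorder: [3, 7, 19, 23, 25, 28]
Algorithm: postorder visits root last, so walk postorder right-to-left;
each value is the root of the current inorder slice — split it at that
value, recurse on the right subtree first, then the left.
Recursive splits:
  root=28; inorder splits into left=[3, 7, 19, 23, 25], right=[]
  root=25; inorder splits into left=[3, 7, 19, 23], right=[]
  root=23; inorder splits into left=[3, 7, 19], right=[]
  root=19; inorder splits into left=[3, 7], right=[]
  root=7; inorder splits into left=[3], right=[]
  root=3; inorder splits into left=[], right=[]
Reconstructed level-order: [28, 25, 23, 19, 7, 3]


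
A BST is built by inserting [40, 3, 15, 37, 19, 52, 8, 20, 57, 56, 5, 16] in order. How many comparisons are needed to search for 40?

Search path for 40: 40
Found: True
Comparisons: 1


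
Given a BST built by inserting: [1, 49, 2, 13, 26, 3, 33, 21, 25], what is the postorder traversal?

Tree insertion order: [1, 49, 2, 13, 26, 3, 33, 21, 25]
Tree (level-order array): [1, None, 49, 2, None, None, 13, 3, 26, None, None, 21, 33, None, 25]
Postorder traversal: [3, 25, 21, 33, 26, 13, 2, 49, 1]


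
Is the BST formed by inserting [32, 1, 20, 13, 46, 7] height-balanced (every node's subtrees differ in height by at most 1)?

Tree (level-order array): [32, 1, 46, None, 20, None, None, 13, None, 7]
Definition: a tree is height-balanced if, at every node, |h(left) - h(right)| <= 1 (empty subtree has height -1).
Bottom-up per-node check:
  node 7: h_left=-1, h_right=-1, diff=0 [OK], height=0
  node 13: h_left=0, h_right=-1, diff=1 [OK], height=1
  node 20: h_left=1, h_right=-1, diff=2 [FAIL (|1--1|=2 > 1)], height=2
  node 1: h_left=-1, h_right=2, diff=3 [FAIL (|-1-2|=3 > 1)], height=3
  node 46: h_left=-1, h_right=-1, diff=0 [OK], height=0
  node 32: h_left=3, h_right=0, diff=3 [FAIL (|3-0|=3 > 1)], height=4
Node 20 violates the condition: |1 - -1| = 2 > 1.
Result: Not balanced


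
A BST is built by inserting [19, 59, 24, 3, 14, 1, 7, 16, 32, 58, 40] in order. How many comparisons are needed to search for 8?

Search path for 8: 19 -> 3 -> 14 -> 7
Found: False
Comparisons: 4


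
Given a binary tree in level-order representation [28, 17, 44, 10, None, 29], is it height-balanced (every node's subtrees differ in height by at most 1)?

Tree (level-order array): [28, 17, 44, 10, None, 29]
Definition: a tree is height-balanced if, at every node, |h(left) - h(right)| <= 1 (empty subtree has height -1).
Bottom-up per-node check:
  node 10: h_left=-1, h_right=-1, diff=0 [OK], height=0
  node 17: h_left=0, h_right=-1, diff=1 [OK], height=1
  node 29: h_left=-1, h_right=-1, diff=0 [OK], height=0
  node 44: h_left=0, h_right=-1, diff=1 [OK], height=1
  node 28: h_left=1, h_right=1, diff=0 [OK], height=2
All nodes satisfy the balance condition.
Result: Balanced


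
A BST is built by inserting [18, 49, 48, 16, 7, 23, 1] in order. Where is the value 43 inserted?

Starting tree (level order): [18, 16, 49, 7, None, 48, None, 1, None, 23]
Insertion path: 18 -> 49 -> 48 -> 23
Result: insert 43 as right child of 23
Final tree (level order): [18, 16, 49, 7, None, 48, None, 1, None, 23, None, None, None, None, 43]


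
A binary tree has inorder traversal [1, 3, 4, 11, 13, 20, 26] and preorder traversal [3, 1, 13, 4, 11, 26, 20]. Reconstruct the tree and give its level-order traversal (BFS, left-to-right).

Inorder:  [1, 3, 4, 11, 13, 20, 26]
Preorder: [3, 1, 13, 4, 11, 26, 20]
Algorithm: preorder visits root first, so consume preorder in order;
for each root, split the current inorder slice at that value into
left-subtree inorder and right-subtree inorder, then recurse.
Recursive splits:
  root=3; inorder splits into left=[1], right=[4, 11, 13, 20, 26]
  root=1; inorder splits into left=[], right=[]
  root=13; inorder splits into left=[4, 11], right=[20, 26]
  root=4; inorder splits into left=[], right=[11]
  root=11; inorder splits into left=[], right=[]
  root=26; inorder splits into left=[20], right=[]
  root=20; inorder splits into left=[], right=[]
Reconstructed level-order: [3, 1, 13, 4, 26, 11, 20]


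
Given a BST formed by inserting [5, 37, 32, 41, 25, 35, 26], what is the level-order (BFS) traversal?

Tree insertion order: [5, 37, 32, 41, 25, 35, 26]
Tree (level-order array): [5, None, 37, 32, 41, 25, 35, None, None, None, 26]
BFS from the root, enqueuing left then right child of each popped node:
  queue [5] -> pop 5, enqueue [37], visited so far: [5]
  queue [37] -> pop 37, enqueue [32, 41], visited so far: [5, 37]
  queue [32, 41] -> pop 32, enqueue [25, 35], visited so far: [5, 37, 32]
  queue [41, 25, 35] -> pop 41, enqueue [none], visited so far: [5, 37, 32, 41]
  queue [25, 35] -> pop 25, enqueue [26], visited so far: [5, 37, 32, 41, 25]
  queue [35, 26] -> pop 35, enqueue [none], visited so far: [5, 37, 32, 41, 25, 35]
  queue [26] -> pop 26, enqueue [none], visited so far: [5, 37, 32, 41, 25, 35, 26]
Result: [5, 37, 32, 41, 25, 35, 26]


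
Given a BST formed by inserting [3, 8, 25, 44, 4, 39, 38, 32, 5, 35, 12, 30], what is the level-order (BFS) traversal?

Tree insertion order: [3, 8, 25, 44, 4, 39, 38, 32, 5, 35, 12, 30]
Tree (level-order array): [3, None, 8, 4, 25, None, 5, 12, 44, None, None, None, None, 39, None, 38, None, 32, None, 30, 35]
BFS from the root, enqueuing left then right child of each popped node:
  queue [3] -> pop 3, enqueue [8], visited so far: [3]
  queue [8] -> pop 8, enqueue [4, 25], visited so far: [3, 8]
  queue [4, 25] -> pop 4, enqueue [5], visited so far: [3, 8, 4]
  queue [25, 5] -> pop 25, enqueue [12, 44], visited so far: [3, 8, 4, 25]
  queue [5, 12, 44] -> pop 5, enqueue [none], visited so far: [3, 8, 4, 25, 5]
  queue [12, 44] -> pop 12, enqueue [none], visited so far: [3, 8, 4, 25, 5, 12]
  queue [44] -> pop 44, enqueue [39], visited so far: [3, 8, 4, 25, 5, 12, 44]
  queue [39] -> pop 39, enqueue [38], visited so far: [3, 8, 4, 25, 5, 12, 44, 39]
  queue [38] -> pop 38, enqueue [32], visited so far: [3, 8, 4, 25, 5, 12, 44, 39, 38]
  queue [32] -> pop 32, enqueue [30, 35], visited so far: [3, 8, 4, 25, 5, 12, 44, 39, 38, 32]
  queue [30, 35] -> pop 30, enqueue [none], visited so far: [3, 8, 4, 25, 5, 12, 44, 39, 38, 32, 30]
  queue [35] -> pop 35, enqueue [none], visited so far: [3, 8, 4, 25, 5, 12, 44, 39, 38, 32, 30, 35]
Result: [3, 8, 4, 25, 5, 12, 44, 39, 38, 32, 30, 35]


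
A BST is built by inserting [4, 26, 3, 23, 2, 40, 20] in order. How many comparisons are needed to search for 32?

Search path for 32: 4 -> 26 -> 40
Found: False
Comparisons: 3


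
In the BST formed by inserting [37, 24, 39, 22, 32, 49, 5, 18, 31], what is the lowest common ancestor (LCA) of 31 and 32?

Tree insertion order: [37, 24, 39, 22, 32, 49, 5, 18, 31]
Tree (level-order array): [37, 24, 39, 22, 32, None, 49, 5, None, 31, None, None, None, None, 18]
In a BST, the LCA of p=31, q=32 is the first node v on the
root-to-leaf path with p <= v <= q (go left if both < v, right if both > v).
Walk from root:
  at 37: both 31 and 32 < 37, go left
  at 24: both 31 and 32 > 24, go right
  at 32: 31 <= 32 <= 32, this is the LCA
LCA = 32


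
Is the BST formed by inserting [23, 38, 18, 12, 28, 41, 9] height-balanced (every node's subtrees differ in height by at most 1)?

Tree (level-order array): [23, 18, 38, 12, None, 28, 41, 9]
Definition: a tree is height-balanced if, at every node, |h(left) - h(right)| <= 1 (empty subtree has height -1).
Bottom-up per-node check:
  node 9: h_left=-1, h_right=-1, diff=0 [OK], height=0
  node 12: h_left=0, h_right=-1, diff=1 [OK], height=1
  node 18: h_left=1, h_right=-1, diff=2 [FAIL (|1--1|=2 > 1)], height=2
  node 28: h_left=-1, h_right=-1, diff=0 [OK], height=0
  node 41: h_left=-1, h_right=-1, diff=0 [OK], height=0
  node 38: h_left=0, h_right=0, diff=0 [OK], height=1
  node 23: h_left=2, h_right=1, diff=1 [OK], height=3
Node 18 violates the condition: |1 - -1| = 2 > 1.
Result: Not balanced


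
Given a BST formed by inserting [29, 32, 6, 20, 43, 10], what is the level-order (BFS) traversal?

Tree insertion order: [29, 32, 6, 20, 43, 10]
Tree (level-order array): [29, 6, 32, None, 20, None, 43, 10]
BFS from the root, enqueuing left then right child of each popped node:
  queue [29] -> pop 29, enqueue [6, 32], visited so far: [29]
  queue [6, 32] -> pop 6, enqueue [20], visited so far: [29, 6]
  queue [32, 20] -> pop 32, enqueue [43], visited so far: [29, 6, 32]
  queue [20, 43] -> pop 20, enqueue [10], visited so far: [29, 6, 32, 20]
  queue [43, 10] -> pop 43, enqueue [none], visited so far: [29, 6, 32, 20, 43]
  queue [10] -> pop 10, enqueue [none], visited so far: [29, 6, 32, 20, 43, 10]
Result: [29, 6, 32, 20, 43, 10]


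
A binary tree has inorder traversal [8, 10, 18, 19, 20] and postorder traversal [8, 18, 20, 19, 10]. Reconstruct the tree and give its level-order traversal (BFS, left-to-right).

Inorder:   [8, 10, 18, 19, 20]
Postorder: [8, 18, 20, 19, 10]
Algorithm: postorder visits root last, so walk postorder right-to-left;
each value is the root of the current inorder slice — split it at that
value, recurse on the right subtree first, then the left.
Recursive splits:
  root=10; inorder splits into left=[8], right=[18, 19, 20]
  root=19; inorder splits into left=[18], right=[20]
  root=20; inorder splits into left=[], right=[]
  root=18; inorder splits into left=[], right=[]
  root=8; inorder splits into left=[], right=[]
Reconstructed level-order: [10, 8, 19, 18, 20]


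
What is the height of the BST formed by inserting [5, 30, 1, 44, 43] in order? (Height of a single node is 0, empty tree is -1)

Insertion order: [5, 30, 1, 44, 43]
Tree (level-order array): [5, 1, 30, None, None, None, 44, 43]
Compute height bottom-up (empty subtree = -1):
  height(1) = 1 + max(-1, -1) = 0
  height(43) = 1 + max(-1, -1) = 0
  height(44) = 1 + max(0, -1) = 1
  height(30) = 1 + max(-1, 1) = 2
  height(5) = 1 + max(0, 2) = 3
Height = 3


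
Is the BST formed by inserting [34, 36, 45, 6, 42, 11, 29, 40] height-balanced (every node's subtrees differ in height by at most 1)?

Tree (level-order array): [34, 6, 36, None, 11, None, 45, None, 29, 42, None, None, None, 40]
Definition: a tree is height-balanced if, at every node, |h(left) - h(right)| <= 1 (empty subtree has height -1).
Bottom-up per-node check:
  node 29: h_left=-1, h_right=-1, diff=0 [OK], height=0
  node 11: h_left=-1, h_right=0, diff=1 [OK], height=1
  node 6: h_left=-1, h_right=1, diff=2 [FAIL (|-1-1|=2 > 1)], height=2
  node 40: h_left=-1, h_right=-1, diff=0 [OK], height=0
  node 42: h_left=0, h_right=-1, diff=1 [OK], height=1
  node 45: h_left=1, h_right=-1, diff=2 [FAIL (|1--1|=2 > 1)], height=2
  node 36: h_left=-1, h_right=2, diff=3 [FAIL (|-1-2|=3 > 1)], height=3
  node 34: h_left=2, h_right=3, diff=1 [OK], height=4
Node 6 violates the condition: |-1 - 1| = 2 > 1.
Result: Not balanced


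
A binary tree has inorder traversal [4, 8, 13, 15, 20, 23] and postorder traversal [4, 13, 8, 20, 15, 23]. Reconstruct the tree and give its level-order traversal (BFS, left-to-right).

Inorder:   [4, 8, 13, 15, 20, 23]
Postorder: [4, 13, 8, 20, 15, 23]
Algorithm: postorder visits root last, so walk postorder right-to-left;
each value is the root of the current inorder slice — split it at that
value, recurse on the right subtree first, then the left.
Recursive splits:
  root=23; inorder splits into left=[4, 8, 13, 15, 20], right=[]
  root=15; inorder splits into left=[4, 8, 13], right=[20]
  root=20; inorder splits into left=[], right=[]
  root=8; inorder splits into left=[4], right=[13]
  root=13; inorder splits into left=[], right=[]
  root=4; inorder splits into left=[], right=[]
Reconstructed level-order: [23, 15, 8, 20, 4, 13]


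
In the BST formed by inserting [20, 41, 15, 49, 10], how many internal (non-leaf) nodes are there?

Tree built from: [20, 41, 15, 49, 10]
Tree (level-order array): [20, 15, 41, 10, None, None, 49]
Rule: An internal node has at least one child.
Per-node child counts:
  node 20: 2 child(ren)
  node 15: 1 child(ren)
  node 10: 0 child(ren)
  node 41: 1 child(ren)
  node 49: 0 child(ren)
Matching nodes: [20, 15, 41]
Count of internal (non-leaf) nodes: 3


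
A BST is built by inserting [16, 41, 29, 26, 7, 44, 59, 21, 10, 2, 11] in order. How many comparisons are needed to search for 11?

Search path for 11: 16 -> 7 -> 10 -> 11
Found: True
Comparisons: 4


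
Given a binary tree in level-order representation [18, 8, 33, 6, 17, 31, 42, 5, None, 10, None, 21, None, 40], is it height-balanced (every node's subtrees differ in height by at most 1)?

Tree (level-order array): [18, 8, 33, 6, 17, 31, 42, 5, None, 10, None, 21, None, 40]
Definition: a tree is height-balanced if, at every node, |h(left) - h(right)| <= 1 (empty subtree has height -1).
Bottom-up per-node check:
  node 5: h_left=-1, h_right=-1, diff=0 [OK], height=0
  node 6: h_left=0, h_right=-1, diff=1 [OK], height=1
  node 10: h_left=-1, h_right=-1, diff=0 [OK], height=0
  node 17: h_left=0, h_right=-1, diff=1 [OK], height=1
  node 8: h_left=1, h_right=1, diff=0 [OK], height=2
  node 21: h_left=-1, h_right=-1, diff=0 [OK], height=0
  node 31: h_left=0, h_right=-1, diff=1 [OK], height=1
  node 40: h_left=-1, h_right=-1, diff=0 [OK], height=0
  node 42: h_left=0, h_right=-1, diff=1 [OK], height=1
  node 33: h_left=1, h_right=1, diff=0 [OK], height=2
  node 18: h_left=2, h_right=2, diff=0 [OK], height=3
All nodes satisfy the balance condition.
Result: Balanced


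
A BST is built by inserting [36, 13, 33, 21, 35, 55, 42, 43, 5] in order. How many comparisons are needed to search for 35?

Search path for 35: 36 -> 13 -> 33 -> 35
Found: True
Comparisons: 4


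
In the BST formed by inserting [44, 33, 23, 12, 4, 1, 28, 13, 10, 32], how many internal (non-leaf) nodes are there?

Tree built from: [44, 33, 23, 12, 4, 1, 28, 13, 10, 32]
Tree (level-order array): [44, 33, None, 23, None, 12, 28, 4, 13, None, 32, 1, 10]
Rule: An internal node has at least one child.
Per-node child counts:
  node 44: 1 child(ren)
  node 33: 1 child(ren)
  node 23: 2 child(ren)
  node 12: 2 child(ren)
  node 4: 2 child(ren)
  node 1: 0 child(ren)
  node 10: 0 child(ren)
  node 13: 0 child(ren)
  node 28: 1 child(ren)
  node 32: 0 child(ren)
Matching nodes: [44, 33, 23, 12, 4, 28]
Count of internal (non-leaf) nodes: 6


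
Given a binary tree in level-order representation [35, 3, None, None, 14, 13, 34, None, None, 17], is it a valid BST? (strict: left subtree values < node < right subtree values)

Level-order array: [35, 3, None, None, 14, 13, 34, None, None, 17]
Validate using subtree bounds (lo, hi): at each node, require lo < value < hi,
then recurse left with hi=value and right with lo=value.
Preorder trace (stopping at first violation):
  at node 35 with bounds (-inf, +inf): OK
  at node 3 with bounds (-inf, 35): OK
  at node 14 with bounds (3, 35): OK
  at node 13 with bounds (3, 14): OK
  at node 34 with bounds (14, 35): OK
  at node 17 with bounds (14, 34): OK
No violation found at any node.
Result: Valid BST


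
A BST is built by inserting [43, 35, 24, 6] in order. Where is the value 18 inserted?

Starting tree (level order): [43, 35, None, 24, None, 6]
Insertion path: 43 -> 35 -> 24 -> 6
Result: insert 18 as right child of 6
Final tree (level order): [43, 35, None, 24, None, 6, None, None, 18]


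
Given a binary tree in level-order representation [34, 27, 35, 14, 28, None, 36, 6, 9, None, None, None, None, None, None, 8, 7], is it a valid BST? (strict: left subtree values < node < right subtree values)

Level-order array: [34, 27, 35, 14, 28, None, 36, 6, 9, None, None, None, None, None, None, 8, 7]
Validate using subtree bounds (lo, hi): at each node, require lo < value < hi,
then recurse left with hi=value and right with lo=value.
Preorder trace (stopping at first violation):
  at node 34 with bounds (-inf, +inf): OK
  at node 27 with bounds (-inf, 34): OK
  at node 14 with bounds (-inf, 27): OK
  at node 6 with bounds (-inf, 14): OK
  at node 9 with bounds (14, 27): VIOLATION
Node 9 violates its bound: not (14 < 9 < 27).
Result: Not a valid BST


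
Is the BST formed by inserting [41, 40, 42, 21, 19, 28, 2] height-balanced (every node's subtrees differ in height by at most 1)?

Tree (level-order array): [41, 40, 42, 21, None, None, None, 19, 28, 2]
Definition: a tree is height-balanced if, at every node, |h(left) - h(right)| <= 1 (empty subtree has height -1).
Bottom-up per-node check:
  node 2: h_left=-1, h_right=-1, diff=0 [OK], height=0
  node 19: h_left=0, h_right=-1, diff=1 [OK], height=1
  node 28: h_left=-1, h_right=-1, diff=0 [OK], height=0
  node 21: h_left=1, h_right=0, diff=1 [OK], height=2
  node 40: h_left=2, h_right=-1, diff=3 [FAIL (|2--1|=3 > 1)], height=3
  node 42: h_left=-1, h_right=-1, diff=0 [OK], height=0
  node 41: h_left=3, h_right=0, diff=3 [FAIL (|3-0|=3 > 1)], height=4
Node 40 violates the condition: |2 - -1| = 3 > 1.
Result: Not balanced


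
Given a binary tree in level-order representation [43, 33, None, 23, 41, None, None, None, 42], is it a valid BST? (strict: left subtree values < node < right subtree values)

Level-order array: [43, 33, None, 23, 41, None, None, None, 42]
Validate using subtree bounds (lo, hi): at each node, require lo < value < hi,
then recurse left with hi=value and right with lo=value.
Preorder trace (stopping at first violation):
  at node 43 with bounds (-inf, +inf): OK
  at node 33 with bounds (-inf, 43): OK
  at node 23 with bounds (-inf, 33): OK
  at node 41 with bounds (33, 43): OK
  at node 42 with bounds (41, 43): OK
No violation found at any node.
Result: Valid BST


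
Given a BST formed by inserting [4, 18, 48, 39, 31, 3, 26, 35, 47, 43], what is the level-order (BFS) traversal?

Tree insertion order: [4, 18, 48, 39, 31, 3, 26, 35, 47, 43]
Tree (level-order array): [4, 3, 18, None, None, None, 48, 39, None, 31, 47, 26, 35, 43]
BFS from the root, enqueuing left then right child of each popped node:
  queue [4] -> pop 4, enqueue [3, 18], visited so far: [4]
  queue [3, 18] -> pop 3, enqueue [none], visited so far: [4, 3]
  queue [18] -> pop 18, enqueue [48], visited so far: [4, 3, 18]
  queue [48] -> pop 48, enqueue [39], visited so far: [4, 3, 18, 48]
  queue [39] -> pop 39, enqueue [31, 47], visited so far: [4, 3, 18, 48, 39]
  queue [31, 47] -> pop 31, enqueue [26, 35], visited so far: [4, 3, 18, 48, 39, 31]
  queue [47, 26, 35] -> pop 47, enqueue [43], visited so far: [4, 3, 18, 48, 39, 31, 47]
  queue [26, 35, 43] -> pop 26, enqueue [none], visited so far: [4, 3, 18, 48, 39, 31, 47, 26]
  queue [35, 43] -> pop 35, enqueue [none], visited so far: [4, 3, 18, 48, 39, 31, 47, 26, 35]
  queue [43] -> pop 43, enqueue [none], visited so far: [4, 3, 18, 48, 39, 31, 47, 26, 35, 43]
Result: [4, 3, 18, 48, 39, 31, 47, 26, 35, 43]


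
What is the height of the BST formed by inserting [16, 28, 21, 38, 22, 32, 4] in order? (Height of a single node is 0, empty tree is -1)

Insertion order: [16, 28, 21, 38, 22, 32, 4]
Tree (level-order array): [16, 4, 28, None, None, 21, 38, None, 22, 32]
Compute height bottom-up (empty subtree = -1):
  height(4) = 1 + max(-1, -1) = 0
  height(22) = 1 + max(-1, -1) = 0
  height(21) = 1 + max(-1, 0) = 1
  height(32) = 1 + max(-1, -1) = 0
  height(38) = 1 + max(0, -1) = 1
  height(28) = 1 + max(1, 1) = 2
  height(16) = 1 + max(0, 2) = 3
Height = 3


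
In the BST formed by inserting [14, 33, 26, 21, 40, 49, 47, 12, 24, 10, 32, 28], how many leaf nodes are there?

Tree built from: [14, 33, 26, 21, 40, 49, 47, 12, 24, 10, 32, 28]
Tree (level-order array): [14, 12, 33, 10, None, 26, 40, None, None, 21, 32, None, 49, None, 24, 28, None, 47]
Rule: A leaf has 0 children.
Per-node child counts:
  node 14: 2 child(ren)
  node 12: 1 child(ren)
  node 10: 0 child(ren)
  node 33: 2 child(ren)
  node 26: 2 child(ren)
  node 21: 1 child(ren)
  node 24: 0 child(ren)
  node 32: 1 child(ren)
  node 28: 0 child(ren)
  node 40: 1 child(ren)
  node 49: 1 child(ren)
  node 47: 0 child(ren)
Matching nodes: [10, 24, 28, 47]
Count of leaf nodes: 4


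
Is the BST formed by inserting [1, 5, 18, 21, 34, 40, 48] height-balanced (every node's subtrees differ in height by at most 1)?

Tree (level-order array): [1, None, 5, None, 18, None, 21, None, 34, None, 40, None, 48]
Definition: a tree is height-balanced if, at every node, |h(left) - h(right)| <= 1 (empty subtree has height -1).
Bottom-up per-node check:
  node 48: h_left=-1, h_right=-1, diff=0 [OK], height=0
  node 40: h_left=-1, h_right=0, diff=1 [OK], height=1
  node 34: h_left=-1, h_right=1, diff=2 [FAIL (|-1-1|=2 > 1)], height=2
  node 21: h_left=-1, h_right=2, diff=3 [FAIL (|-1-2|=3 > 1)], height=3
  node 18: h_left=-1, h_right=3, diff=4 [FAIL (|-1-3|=4 > 1)], height=4
  node 5: h_left=-1, h_right=4, diff=5 [FAIL (|-1-4|=5 > 1)], height=5
  node 1: h_left=-1, h_right=5, diff=6 [FAIL (|-1-5|=6 > 1)], height=6
Node 34 violates the condition: |-1 - 1| = 2 > 1.
Result: Not balanced


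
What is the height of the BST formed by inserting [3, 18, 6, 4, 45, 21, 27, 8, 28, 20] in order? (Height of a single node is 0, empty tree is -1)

Insertion order: [3, 18, 6, 4, 45, 21, 27, 8, 28, 20]
Tree (level-order array): [3, None, 18, 6, 45, 4, 8, 21, None, None, None, None, None, 20, 27, None, None, None, 28]
Compute height bottom-up (empty subtree = -1):
  height(4) = 1 + max(-1, -1) = 0
  height(8) = 1 + max(-1, -1) = 0
  height(6) = 1 + max(0, 0) = 1
  height(20) = 1 + max(-1, -1) = 0
  height(28) = 1 + max(-1, -1) = 0
  height(27) = 1 + max(-1, 0) = 1
  height(21) = 1 + max(0, 1) = 2
  height(45) = 1 + max(2, -1) = 3
  height(18) = 1 + max(1, 3) = 4
  height(3) = 1 + max(-1, 4) = 5
Height = 5


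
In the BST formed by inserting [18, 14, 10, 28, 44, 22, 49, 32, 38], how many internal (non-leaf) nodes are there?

Tree built from: [18, 14, 10, 28, 44, 22, 49, 32, 38]
Tree (level-order array): [18, 14, 28, 10, None, 22, 44, None, None, None, None, 32, 49, None, 38]
Rule: An internal node has at least one child.
Per-node child counts:
  node 18: 2 child(ren)
  node 14: 1 child(ren)
  node 10: 0 child(ren)
  node 28: 2 child(ren)
  node 22: 0 child(ren)
  node 44: 2 child(ren)
  node 32: 1 child(ren)
  node 38: 0 child(ren)
  node 49: 0 child(ren)
Matching nodes: [18, 14, 28, 44, 32]
Count of internal (non-leaf) nodes: 5
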